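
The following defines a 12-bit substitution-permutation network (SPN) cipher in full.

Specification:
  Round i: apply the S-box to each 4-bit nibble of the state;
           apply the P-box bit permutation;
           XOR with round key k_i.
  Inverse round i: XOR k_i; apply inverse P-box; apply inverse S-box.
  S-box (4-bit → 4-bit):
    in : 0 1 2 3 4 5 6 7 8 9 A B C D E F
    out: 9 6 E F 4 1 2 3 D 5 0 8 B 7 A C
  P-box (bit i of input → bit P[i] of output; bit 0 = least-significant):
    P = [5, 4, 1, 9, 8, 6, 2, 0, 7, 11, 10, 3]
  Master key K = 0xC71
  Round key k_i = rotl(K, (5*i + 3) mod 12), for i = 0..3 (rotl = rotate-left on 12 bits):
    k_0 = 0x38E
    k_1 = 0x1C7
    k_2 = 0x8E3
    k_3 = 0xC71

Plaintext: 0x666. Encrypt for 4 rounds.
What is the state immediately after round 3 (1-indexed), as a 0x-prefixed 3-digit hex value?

0x7EF

s_0 = plaintext = 0x666
s_1 = Round(s_0, k_0) = 0xBDE
s_2 = Round(s_1, k_1) = 0x29B
s_3 = Round(s_2, k_2) = 0x7EF
s_4 = Round(s_3, k_3) = 0x6B2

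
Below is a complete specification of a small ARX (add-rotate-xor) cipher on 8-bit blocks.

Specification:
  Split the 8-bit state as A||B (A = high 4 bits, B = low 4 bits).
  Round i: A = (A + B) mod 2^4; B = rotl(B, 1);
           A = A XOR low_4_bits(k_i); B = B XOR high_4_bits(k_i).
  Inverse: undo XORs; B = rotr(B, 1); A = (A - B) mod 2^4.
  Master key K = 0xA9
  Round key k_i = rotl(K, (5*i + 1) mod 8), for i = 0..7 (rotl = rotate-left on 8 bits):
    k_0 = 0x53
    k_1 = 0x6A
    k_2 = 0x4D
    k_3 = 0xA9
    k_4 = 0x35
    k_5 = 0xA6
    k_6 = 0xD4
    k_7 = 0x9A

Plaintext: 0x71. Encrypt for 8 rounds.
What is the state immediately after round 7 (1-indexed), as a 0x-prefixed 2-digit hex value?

s_0 = plaintext = 0x71
s_1 = Round(s_0, k_0) = 0xB7
s_2 = Round(s_1, k_1) = 0x88
s_3 = Round(s_2, k_2) = 0xD5
s_4 = Round(s_3, k_3) = 0xB0
s_5 = Round(s_4, k_4) = 0xE3
s_6 = Round(s_5, k_5) = 0x7C
s_7 = Round(s_6, k_6) = 0x74
s_8 = Round(s_7, k_7) = 0x11

0x74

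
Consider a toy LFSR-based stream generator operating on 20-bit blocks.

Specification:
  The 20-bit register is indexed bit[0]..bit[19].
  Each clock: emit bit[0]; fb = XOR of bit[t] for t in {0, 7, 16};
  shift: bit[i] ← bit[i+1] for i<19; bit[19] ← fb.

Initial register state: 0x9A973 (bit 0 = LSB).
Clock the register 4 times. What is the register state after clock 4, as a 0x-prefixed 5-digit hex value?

reg_0 = 0x9A973
clock 1: out=1, reg = 0x4D4B9
clock 2: out=1, reg = 0x26A5C
clock 3: out=0, reg = 0x1352E
clock 4: out=0, reg = 0x89A97

0x89A97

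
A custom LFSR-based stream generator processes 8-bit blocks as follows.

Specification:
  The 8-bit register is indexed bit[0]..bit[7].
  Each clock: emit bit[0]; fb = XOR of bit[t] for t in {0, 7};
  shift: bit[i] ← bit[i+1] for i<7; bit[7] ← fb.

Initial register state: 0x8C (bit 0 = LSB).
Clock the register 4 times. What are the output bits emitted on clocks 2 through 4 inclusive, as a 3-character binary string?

011

reg_0 = 0x8C
clock 1: out=0, reg = 0xC6
clock 2: out=0, reg = 0xE3
clock 3: out=1, reg = 0x71
clock 4: out=1, reg = 0xB8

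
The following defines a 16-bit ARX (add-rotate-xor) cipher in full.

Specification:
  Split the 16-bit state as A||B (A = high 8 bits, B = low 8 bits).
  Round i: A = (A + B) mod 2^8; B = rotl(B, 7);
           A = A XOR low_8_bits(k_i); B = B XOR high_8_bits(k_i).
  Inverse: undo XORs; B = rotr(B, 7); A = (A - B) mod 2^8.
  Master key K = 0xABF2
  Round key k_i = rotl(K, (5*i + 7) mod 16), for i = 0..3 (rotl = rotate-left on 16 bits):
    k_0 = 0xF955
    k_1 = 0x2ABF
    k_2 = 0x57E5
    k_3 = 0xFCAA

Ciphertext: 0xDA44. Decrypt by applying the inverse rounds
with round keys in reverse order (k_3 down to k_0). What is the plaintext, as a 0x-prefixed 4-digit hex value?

0x866A

s_0 = ciphertext = 0xDA44
s_1 = InvRound(s_0, k_3) = 0xFF71
s_2 = InvRound(s_1, k_2) = 0xCE4C
s_3 = InvRound(s_2, k_1) = 0xA5CC
s_4 = InvRound(s_3, k_0) = 0x866A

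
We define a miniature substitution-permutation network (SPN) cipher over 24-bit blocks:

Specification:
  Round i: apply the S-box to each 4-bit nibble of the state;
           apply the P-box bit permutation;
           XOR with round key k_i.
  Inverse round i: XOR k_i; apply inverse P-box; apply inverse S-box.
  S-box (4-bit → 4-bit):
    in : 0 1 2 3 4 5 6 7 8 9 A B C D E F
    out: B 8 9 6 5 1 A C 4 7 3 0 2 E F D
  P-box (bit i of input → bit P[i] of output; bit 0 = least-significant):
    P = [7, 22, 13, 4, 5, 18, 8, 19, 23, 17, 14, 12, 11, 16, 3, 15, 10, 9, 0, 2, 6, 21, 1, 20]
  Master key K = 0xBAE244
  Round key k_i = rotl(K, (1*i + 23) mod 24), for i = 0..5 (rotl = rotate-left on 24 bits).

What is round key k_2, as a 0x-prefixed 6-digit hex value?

0x75C489

K = 0xBAE244
k_0 = rotl(K, (1*0+23) mod 24) = rotl(K, 23) = 0x5D7122
k_1 = rotl(K, (1*1+23) mod 24) = rotl(K, 0) = 0xBAE244
k_2 = rotl(K, (1*2+23) mod 24) = rotl(K, 1) = 0x75C489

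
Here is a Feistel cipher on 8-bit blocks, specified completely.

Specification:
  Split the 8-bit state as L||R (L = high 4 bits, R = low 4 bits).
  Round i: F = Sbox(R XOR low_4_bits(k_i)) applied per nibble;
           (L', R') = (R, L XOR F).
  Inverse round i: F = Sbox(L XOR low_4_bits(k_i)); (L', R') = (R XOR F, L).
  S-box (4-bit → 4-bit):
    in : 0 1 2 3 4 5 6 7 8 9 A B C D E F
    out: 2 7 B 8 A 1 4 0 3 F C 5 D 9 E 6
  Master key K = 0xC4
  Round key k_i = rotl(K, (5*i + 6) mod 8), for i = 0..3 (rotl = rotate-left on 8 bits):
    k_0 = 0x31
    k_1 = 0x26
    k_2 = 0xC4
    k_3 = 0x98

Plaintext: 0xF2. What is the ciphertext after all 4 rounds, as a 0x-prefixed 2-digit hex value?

0x06

s_0 = plaintext = 0xF2
s_1 = Round(s_0, k_0) = 0x27
s_2 = Round(s_1, k_1) = 0x75
s_3 = Round(s_2, k_2) = 0x50
s_4 = Round(s_3, k_3) = 0x06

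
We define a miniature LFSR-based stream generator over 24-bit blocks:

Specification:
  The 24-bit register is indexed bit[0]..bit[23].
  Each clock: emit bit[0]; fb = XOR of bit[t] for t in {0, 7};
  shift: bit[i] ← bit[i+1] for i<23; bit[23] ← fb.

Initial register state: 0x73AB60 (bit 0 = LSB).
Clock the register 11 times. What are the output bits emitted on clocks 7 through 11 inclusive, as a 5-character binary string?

10110

reg_0 = 0x73AB60
clock 1: out=0, reg = 0x39D5B0
clock 2: out=0, reg = 0x9CEAD8
clock 3: out=0, reg = 0xCE756C
clock 4: out=0, reg = 0x673AB6
clock 5: out=0, reg = 0xB39D5B
clock 6: out=1, reg = 0xD9CEAD
clock 7: out=1, reg = 0x6CE756
clock 8: out=0, reg = 0x3673AB
clock 9: out=1, reg = 0x1B39D5
clock 10: out=1, reg = 0x0D9CEA
clock 11: out=0, reg = 0x86CE75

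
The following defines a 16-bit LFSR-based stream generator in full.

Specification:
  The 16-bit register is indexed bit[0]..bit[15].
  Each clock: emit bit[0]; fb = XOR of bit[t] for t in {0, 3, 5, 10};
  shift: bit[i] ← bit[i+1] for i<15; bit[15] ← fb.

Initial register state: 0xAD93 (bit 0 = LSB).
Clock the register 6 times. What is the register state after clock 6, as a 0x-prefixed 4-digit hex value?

0x9AB6

reg_0 = 0xAD93
clock 1: out=1, reg = 0x56C9
clock 2: out=1, reg = 0xAB64
clock 3: out=0, reg = 0xD5B2
clock 4: out=0, reg = 0x6AD9
clock 5: out=1, reg = 0x356C
clock 6: out=0, reg = 0x9AB6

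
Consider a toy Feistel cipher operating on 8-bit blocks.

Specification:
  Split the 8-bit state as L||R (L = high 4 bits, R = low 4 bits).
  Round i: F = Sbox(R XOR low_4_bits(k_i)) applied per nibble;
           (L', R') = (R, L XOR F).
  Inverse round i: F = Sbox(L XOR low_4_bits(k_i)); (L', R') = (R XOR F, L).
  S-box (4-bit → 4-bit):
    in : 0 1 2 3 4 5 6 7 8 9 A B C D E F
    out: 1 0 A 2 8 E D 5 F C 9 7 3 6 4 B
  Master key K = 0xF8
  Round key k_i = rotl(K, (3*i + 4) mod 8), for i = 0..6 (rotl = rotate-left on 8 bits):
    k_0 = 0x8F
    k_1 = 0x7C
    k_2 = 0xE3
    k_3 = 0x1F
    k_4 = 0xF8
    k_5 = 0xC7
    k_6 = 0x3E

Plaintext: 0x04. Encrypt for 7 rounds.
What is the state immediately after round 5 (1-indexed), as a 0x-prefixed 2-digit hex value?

0xF3

s_0 = plaintext = 0x04
s_1 = Round(s_0, k_0) = 0x47
s_2 = Round(s_1, k_1) = 0x73
s_3 = Round(s_2, k_2) = 0x36
s_4 = Round(s_3, k_3) = 0x6F
s_5 = Round(s_4, k_4) = 0xF3
s_6 = Round(s_5, k_5) = 0x37
s_7 = Round(s_6, k_6) = 0x7F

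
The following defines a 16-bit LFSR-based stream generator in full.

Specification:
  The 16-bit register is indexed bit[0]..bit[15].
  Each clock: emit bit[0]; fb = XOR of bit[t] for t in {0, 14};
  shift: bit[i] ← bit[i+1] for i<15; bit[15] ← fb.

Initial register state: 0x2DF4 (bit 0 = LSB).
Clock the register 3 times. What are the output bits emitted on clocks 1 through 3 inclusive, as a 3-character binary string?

reg_0 = 0x2DF4
clock 1: out=0, reg = 0x16FA
clock 2: out=0, reg = 0x0B7D
clock 3: out=1, reg = 0x85BE

001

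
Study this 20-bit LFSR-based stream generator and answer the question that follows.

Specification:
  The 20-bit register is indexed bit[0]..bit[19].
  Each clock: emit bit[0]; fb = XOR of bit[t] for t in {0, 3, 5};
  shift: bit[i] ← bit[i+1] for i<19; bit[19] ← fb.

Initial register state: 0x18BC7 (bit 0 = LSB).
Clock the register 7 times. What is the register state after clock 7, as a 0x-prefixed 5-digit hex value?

0xC2317

reg_0 = 0x18BC7
clock 1: out=1, reg = 0x8C5E3
clock 2: out=1, reg = 0x462F1
clock 3: out=1, reg = 0x23178
clock 4: out=0, reg = 0x118BC
clock 5: out=0, reg = 0x08C5E
clock 6: out=0, reg = 0x8462F
clock 7: out=1, reg = 0xC2317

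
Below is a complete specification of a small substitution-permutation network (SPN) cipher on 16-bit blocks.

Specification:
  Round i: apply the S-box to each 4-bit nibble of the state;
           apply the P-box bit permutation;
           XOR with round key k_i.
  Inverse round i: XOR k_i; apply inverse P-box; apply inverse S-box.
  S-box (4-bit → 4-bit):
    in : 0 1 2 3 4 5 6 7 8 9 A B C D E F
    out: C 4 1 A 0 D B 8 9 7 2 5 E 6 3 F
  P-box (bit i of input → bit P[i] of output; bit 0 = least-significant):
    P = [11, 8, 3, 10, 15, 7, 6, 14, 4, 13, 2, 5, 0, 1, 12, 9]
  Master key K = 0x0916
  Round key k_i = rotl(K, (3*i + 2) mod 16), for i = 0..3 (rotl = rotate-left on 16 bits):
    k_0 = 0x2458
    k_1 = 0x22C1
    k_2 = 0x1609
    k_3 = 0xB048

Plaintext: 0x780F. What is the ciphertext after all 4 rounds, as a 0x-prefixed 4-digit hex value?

s_0 = plaintext = 0x780F
s_1 = Round(s_0, k_0) = 0x6B20
s_2 = Round(s_1, k_1) = 0xA4DE
s_3 = Round(s_2, k_2) = 0x1FCB
s_4 = Round(s_3, k_3) = 0xC8B4

0xC8B4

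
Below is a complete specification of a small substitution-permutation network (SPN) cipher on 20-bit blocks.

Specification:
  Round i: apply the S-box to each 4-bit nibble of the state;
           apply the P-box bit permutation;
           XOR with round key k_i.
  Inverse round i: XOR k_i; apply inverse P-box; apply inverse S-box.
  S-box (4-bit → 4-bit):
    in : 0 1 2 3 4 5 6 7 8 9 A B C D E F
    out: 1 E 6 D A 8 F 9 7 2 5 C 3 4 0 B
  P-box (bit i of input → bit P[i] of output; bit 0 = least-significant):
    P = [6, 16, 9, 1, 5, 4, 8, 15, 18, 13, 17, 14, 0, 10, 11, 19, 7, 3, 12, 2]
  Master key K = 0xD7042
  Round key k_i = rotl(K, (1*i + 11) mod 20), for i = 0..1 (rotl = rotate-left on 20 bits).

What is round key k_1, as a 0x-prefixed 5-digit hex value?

K = 0xD7042
k_0 = rotl(K, (1*0+11) mod 20) = rotl(K, 11) = 0x216B8
k_1 = rotl(K, (1*1+11) mod 20) = rotl(K, 12) = 0x42D70

0x42D70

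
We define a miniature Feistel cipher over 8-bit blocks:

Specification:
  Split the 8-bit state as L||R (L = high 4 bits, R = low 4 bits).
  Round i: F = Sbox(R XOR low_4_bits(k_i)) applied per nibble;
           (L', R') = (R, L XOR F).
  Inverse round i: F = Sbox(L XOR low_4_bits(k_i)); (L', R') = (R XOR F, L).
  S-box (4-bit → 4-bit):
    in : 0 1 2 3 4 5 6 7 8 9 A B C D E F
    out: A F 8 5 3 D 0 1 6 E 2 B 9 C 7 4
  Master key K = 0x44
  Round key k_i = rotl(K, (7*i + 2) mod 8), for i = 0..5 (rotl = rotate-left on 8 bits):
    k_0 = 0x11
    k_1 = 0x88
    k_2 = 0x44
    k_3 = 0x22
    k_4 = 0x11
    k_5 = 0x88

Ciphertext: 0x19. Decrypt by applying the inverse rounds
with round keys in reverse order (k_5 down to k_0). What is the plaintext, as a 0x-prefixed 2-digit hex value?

0xDC

s_0 = ciphertext = 0x19
s_1 = InvRound(s_0, k_5) = 0x71
s_2 = InvRound(s_1, k_4) = 0x17
s_3 = InvRound(s_2, k_3) = 0x21
s_4 = InvRound(s_3, k_2) = 0x12
s_5 = InvRound(s_4, k_1) = 0xC1
s_6 = InvRound(s_5, k_0) = 0xDC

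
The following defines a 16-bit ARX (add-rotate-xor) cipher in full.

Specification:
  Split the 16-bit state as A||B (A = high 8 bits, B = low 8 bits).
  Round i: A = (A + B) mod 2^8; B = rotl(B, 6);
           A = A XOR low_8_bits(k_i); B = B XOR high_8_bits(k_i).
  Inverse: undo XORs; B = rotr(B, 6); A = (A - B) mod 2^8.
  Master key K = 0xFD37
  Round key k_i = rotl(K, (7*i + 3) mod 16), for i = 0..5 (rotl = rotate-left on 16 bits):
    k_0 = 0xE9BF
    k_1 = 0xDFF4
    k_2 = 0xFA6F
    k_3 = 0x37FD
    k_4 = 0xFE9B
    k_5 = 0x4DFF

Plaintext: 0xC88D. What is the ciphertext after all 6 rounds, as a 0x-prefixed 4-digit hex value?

0xE317

s_0 = plaintext = 0xC88D
s_1 = Round(s_0, k_0) = 0xEA8A
s_2 = Round(s_1, k_1) = 0x807D
s_3 = Round(s_2, k_2) = 0x92A5
s_4 = Round(s_3, k_3) = 0xCA5E
s_5 = Round(s_4, k_4) = 0xB369
s_6 = Round(s_5, k_5) = 0xE317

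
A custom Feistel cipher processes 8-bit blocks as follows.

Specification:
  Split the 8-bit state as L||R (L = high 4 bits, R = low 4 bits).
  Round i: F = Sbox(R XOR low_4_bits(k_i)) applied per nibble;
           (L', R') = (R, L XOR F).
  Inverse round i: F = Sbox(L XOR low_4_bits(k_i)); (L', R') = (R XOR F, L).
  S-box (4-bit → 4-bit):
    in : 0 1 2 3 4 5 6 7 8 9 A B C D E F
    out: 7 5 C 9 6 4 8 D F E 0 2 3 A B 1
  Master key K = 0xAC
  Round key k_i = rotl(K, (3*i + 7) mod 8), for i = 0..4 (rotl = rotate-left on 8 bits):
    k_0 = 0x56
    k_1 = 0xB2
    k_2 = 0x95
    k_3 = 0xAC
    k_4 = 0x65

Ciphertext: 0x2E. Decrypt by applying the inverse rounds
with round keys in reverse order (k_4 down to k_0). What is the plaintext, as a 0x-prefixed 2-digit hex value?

0x9D

s_0 = ciphertext = 0x2E
s_1 = InvRound(s_0, k_4) = 0x32
s_2 = InvRound(s_1, k_3) = 0x33
s_3 = InvRound(s_2, k_2) = 0xB3
s_4 = InvRound(s_3, k_1) = 0xDB
s_5 = InvRound(s_4, k_0) = 0x9D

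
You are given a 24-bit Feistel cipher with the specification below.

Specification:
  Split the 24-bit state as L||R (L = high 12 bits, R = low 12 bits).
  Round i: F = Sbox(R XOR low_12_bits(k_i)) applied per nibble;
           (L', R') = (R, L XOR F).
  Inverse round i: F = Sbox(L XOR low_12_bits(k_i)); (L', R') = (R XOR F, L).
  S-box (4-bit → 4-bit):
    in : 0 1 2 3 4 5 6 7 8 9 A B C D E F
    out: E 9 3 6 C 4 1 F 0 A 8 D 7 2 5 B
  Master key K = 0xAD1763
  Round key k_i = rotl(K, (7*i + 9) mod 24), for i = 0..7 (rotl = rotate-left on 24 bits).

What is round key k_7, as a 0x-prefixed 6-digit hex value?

K = 0xAD1763
k_0 = rotl(K, (7*0+9) mod 24) = rotl(K, 9) = 0x2EC75A
k_1 = rotl(K, (7*1+9) mod 24) = rotl(K, 16) = 0x63AD17
k_2 = rotl(K, (7*2+9) mod 24) = rotl(K, 23) = 0xD68BB1
k_3 = rotl(K, (7*3+9) mod 24) = rotl(K, 6) = 0x45D8EB
k_4 = rotl(K, (7*4+9) mod 24) = rotl(K, 13) = 0xEC75A2
k_5 = rotl(K, (7*5+9) mod 24) = rotl(K, 20) = 0x3AD176
k_6 = rotl(K, (7*6+9) mod 24) = rotl(K, 3) = 0x68BB1D
k_7 = rotl(K, (7*7+9) mod 24) = rotl(K, 10) = 0x5D8EB4

0x5D8EB4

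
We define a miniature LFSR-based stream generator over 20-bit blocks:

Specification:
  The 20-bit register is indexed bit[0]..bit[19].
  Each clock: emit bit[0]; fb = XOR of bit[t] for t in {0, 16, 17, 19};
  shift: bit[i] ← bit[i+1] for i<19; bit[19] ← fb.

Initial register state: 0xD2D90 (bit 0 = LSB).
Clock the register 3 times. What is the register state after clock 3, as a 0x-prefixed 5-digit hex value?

0xDA5B2

reg_0 = 0xD2D90
clock 1: out=0, reg = 0x696C8
clock 2: out=0, reg = 0xB4B64
clock 3: out=0, reg = 0xDA5B2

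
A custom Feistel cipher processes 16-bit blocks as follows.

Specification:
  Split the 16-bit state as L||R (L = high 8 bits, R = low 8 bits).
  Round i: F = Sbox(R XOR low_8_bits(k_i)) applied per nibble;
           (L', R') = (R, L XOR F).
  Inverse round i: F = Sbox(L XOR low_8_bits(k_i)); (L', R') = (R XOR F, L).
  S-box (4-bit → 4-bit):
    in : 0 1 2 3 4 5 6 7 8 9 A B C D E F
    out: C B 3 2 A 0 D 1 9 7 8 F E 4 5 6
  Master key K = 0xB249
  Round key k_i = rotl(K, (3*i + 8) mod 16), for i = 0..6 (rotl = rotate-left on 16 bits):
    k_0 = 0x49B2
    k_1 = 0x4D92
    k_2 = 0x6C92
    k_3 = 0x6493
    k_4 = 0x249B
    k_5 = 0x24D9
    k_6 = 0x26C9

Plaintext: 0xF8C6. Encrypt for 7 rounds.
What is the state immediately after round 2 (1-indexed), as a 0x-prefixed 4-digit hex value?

0xE2DA

s_0 = plaintext = 0xF8C6
s_1 = Round(s_0, k_0) = 0xC6E2
s_2 = Round(s_1, k_1) = 0xE2DA
s_3 = Round(s_2, k_2) = 0xDA4B
s_4 = Round(s_3, k_3) = 0x4B93
s_5 = Round(s_4, k_4) = 0x9382
s_6 = Round(s_5, k_5) = 0x829C
s_7 = Round(s_6, k_6) = 0x9C82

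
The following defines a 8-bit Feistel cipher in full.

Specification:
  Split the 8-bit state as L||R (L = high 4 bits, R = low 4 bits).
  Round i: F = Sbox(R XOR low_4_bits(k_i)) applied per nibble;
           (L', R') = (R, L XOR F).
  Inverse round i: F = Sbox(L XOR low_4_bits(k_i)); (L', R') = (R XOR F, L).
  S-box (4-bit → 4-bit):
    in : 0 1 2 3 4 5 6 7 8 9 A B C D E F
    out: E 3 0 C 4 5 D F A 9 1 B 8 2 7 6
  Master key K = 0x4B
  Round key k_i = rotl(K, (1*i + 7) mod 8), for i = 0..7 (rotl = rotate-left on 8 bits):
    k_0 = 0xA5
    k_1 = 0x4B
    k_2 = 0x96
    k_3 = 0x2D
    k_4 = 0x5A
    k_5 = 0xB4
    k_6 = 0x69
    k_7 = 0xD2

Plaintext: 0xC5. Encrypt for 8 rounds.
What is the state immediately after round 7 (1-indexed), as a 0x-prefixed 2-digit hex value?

0xFD

s_0 = plaintext = 0xC5
s_1 = Round(s_0, k_0) = 0x52
s_2 = Round(s_1, k_1) = 0x2C
s_3 = Round(s_2, k_2) = 0xC3
s_4 = Round(s_3, k_3) = 0x3B
s_5 = Round(s_4, k_4) = 0xB0
s_6 = Round(s_5, k_5) = 0x0F
s_7 = Round(s_6, k_6) = 0xFD
s_8 = Round(s_7, k_7) = 0xD9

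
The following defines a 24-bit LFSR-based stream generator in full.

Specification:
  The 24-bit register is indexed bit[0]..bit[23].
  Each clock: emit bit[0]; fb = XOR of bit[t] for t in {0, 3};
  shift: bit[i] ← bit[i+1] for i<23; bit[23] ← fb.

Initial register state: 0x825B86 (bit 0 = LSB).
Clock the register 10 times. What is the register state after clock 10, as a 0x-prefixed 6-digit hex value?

reg_0 = 0x825B86
clock 1: out=0, reg = 0x412DC3
clock 2: out=1, reg = 0xA096E1
clock 3: out=1, reg = 0xD04B70
clock 4: out=0, reg = 0x6825B8
clock 5: out=0, reg = 0xB412DC
clock 6: out=0, reg = 0xDA096E
clock 7: out=0, reg = 0xED04B7
clock 8: out=1, reg = 0xF6825B
clock 9: out=1, reg = 0x7B412D
clock 10: out=1, reg = 0x3DA096

0x3DA096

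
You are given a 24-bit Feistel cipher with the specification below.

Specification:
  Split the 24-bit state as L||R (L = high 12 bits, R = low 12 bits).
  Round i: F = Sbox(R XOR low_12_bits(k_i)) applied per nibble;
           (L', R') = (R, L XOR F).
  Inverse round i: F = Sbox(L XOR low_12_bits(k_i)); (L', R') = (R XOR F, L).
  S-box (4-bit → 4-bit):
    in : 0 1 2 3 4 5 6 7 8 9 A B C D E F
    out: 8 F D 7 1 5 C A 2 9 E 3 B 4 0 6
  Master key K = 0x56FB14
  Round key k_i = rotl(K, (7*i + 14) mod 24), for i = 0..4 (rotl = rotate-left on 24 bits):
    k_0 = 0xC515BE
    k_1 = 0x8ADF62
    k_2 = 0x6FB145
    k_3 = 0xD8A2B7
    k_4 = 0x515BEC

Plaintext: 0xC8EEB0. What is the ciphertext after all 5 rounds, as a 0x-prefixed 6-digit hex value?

0xCC2FAE

s_0 = plaintext = 0xC8EEB0
s_1 = Round(s_0, k_0) = 0xEB0F0E
s_2 = Round(s_1, k_1) = 0xF0E67B
s_3 = Round(s_2, k_2) = 0x67B57E
s_4 = Round(s_3, k_3) = 0x57ECC2
s_5 = Round(s_4, k_4) = 0xCC2FAE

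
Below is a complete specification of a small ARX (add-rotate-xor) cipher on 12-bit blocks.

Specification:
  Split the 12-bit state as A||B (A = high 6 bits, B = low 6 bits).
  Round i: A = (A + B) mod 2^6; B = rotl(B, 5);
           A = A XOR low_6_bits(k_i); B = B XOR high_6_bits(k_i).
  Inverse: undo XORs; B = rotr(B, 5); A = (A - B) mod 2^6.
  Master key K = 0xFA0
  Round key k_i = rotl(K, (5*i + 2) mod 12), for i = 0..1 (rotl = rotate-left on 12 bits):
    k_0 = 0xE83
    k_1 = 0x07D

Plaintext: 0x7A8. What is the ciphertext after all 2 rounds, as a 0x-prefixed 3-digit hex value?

0x396

s_0 = plaintext = 0x7A8
s_1 = Round(s_0, k_0) = 0x16E
s_2 = Round(s_1, k_1) = 0x396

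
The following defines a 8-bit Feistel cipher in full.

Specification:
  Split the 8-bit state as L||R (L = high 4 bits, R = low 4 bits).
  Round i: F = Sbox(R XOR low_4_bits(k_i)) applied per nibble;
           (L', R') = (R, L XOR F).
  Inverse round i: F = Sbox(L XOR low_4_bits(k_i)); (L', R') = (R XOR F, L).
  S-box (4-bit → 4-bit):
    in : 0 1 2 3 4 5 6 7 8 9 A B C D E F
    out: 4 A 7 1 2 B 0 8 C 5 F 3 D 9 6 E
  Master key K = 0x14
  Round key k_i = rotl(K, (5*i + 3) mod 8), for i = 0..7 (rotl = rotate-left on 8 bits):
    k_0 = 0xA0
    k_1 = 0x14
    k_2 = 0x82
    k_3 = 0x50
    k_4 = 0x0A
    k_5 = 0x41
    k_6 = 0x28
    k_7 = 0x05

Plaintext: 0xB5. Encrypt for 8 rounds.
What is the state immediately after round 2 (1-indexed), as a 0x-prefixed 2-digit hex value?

0x07

s_0 = plaintext = 0xB5
s_1 = Round(s_0, k_0) = 0x50
s_2 = Round(s_1, k_1) = 0x07
s_3 = Round(s_2, k_2) = 0x7B
s_4 = Round(s_3, k_3) = 0xB4
s_5 = Round(s_4, k_4) = 0x4D
s_6 = Round(s_5, k_5) = 0xD9
s_7 = Round(s_6, k_6) = 0x97
s_8 = Round(s_7, k_7) = 0x7E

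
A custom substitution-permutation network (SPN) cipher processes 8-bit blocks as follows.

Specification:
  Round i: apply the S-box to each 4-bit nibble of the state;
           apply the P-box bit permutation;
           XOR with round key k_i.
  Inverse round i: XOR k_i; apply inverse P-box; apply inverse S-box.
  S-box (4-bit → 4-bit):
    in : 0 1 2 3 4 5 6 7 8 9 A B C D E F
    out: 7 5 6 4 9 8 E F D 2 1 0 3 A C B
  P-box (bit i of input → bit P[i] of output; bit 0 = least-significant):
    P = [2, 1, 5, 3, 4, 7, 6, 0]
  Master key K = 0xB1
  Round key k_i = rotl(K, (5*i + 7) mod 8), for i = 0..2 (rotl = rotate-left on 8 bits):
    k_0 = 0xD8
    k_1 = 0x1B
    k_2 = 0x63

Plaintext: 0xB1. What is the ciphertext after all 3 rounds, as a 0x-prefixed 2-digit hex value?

0x34

s_0 = plaintext = 0xB1
s_1 = Round(s_0, k_0) = 0xFC
s_2 = Round(s_1, k_1) = 0x8C
s_3 = Round(s_2, k_2) = 0x34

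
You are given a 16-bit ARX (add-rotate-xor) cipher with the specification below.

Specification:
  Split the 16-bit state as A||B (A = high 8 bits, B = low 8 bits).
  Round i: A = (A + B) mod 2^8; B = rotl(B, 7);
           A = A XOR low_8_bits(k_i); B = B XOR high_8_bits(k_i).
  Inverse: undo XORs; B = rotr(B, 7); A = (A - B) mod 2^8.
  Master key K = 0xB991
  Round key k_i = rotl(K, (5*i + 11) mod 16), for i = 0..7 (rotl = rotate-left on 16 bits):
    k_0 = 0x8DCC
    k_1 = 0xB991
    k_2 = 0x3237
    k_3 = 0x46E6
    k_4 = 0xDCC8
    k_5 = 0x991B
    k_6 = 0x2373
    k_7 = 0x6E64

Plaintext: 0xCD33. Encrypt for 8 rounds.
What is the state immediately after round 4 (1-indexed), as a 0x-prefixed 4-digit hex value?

s_0 = plaintext = 0xCD33
s_1 = Round(s_0, k_0) = 0xCC14
s_2 = Round(s_1, k_1) = 0x71B3
s_3 = Round(s_2, k_2) = 0x13EB
s_4 = Round(s_3, k_3) = 0x18B3
s_5 = Round(s_4, k_4) = 0x0305
s_6 = Round(s_5, k_5) = 0x131B
s_7 = Round(s_6, k_6) = 0x5DAE
s_8 = Round(s_7, k_7) = 0x6F39

0x18B3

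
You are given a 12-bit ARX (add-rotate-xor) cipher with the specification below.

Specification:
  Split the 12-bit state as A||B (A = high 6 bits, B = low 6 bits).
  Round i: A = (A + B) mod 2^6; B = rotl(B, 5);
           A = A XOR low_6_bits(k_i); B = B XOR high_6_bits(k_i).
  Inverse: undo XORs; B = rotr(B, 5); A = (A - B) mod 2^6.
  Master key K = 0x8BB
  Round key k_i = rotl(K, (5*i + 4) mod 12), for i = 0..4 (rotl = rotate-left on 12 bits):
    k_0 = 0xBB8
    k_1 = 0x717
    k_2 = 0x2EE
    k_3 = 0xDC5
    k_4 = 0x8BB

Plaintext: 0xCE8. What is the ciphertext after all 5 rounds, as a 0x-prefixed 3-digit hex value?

0xB23

s_0 = plaintext = 0xCE8
s_1 = Round(s_0, k_0) = 0x8FA
s_2 = Round(s_1, k_1) = 0x281
s_3 = Round(s_2, k_2) = 0x96B
s_4 = Round(s_3, k_3) = 0x542
s_5 = Round(s_4, k_4) = 0xB23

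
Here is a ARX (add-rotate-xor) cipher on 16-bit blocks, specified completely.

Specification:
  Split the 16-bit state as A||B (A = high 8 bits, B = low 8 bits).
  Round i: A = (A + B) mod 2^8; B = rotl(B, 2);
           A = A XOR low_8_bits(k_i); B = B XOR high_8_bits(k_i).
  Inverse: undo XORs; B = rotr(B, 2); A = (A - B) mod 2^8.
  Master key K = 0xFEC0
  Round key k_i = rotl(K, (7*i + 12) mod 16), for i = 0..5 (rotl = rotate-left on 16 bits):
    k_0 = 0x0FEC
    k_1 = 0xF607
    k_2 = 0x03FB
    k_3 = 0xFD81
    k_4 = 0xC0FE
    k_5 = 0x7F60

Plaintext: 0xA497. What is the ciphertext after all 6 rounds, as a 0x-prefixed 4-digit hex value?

s_0 = plaintext = 0xA497
s_1 = Round(s_0, k_0) = 0xD751
s_2 = Round(s_1, k_1) = 0x2FB3
s_3 = Round(s_2, k_2) = 0x19CD
s_4 = Round(s_3, k_3) = 0x67CA
s_5 = Round(s_4, k_4) = 0xCFEB
s_6 = Round(s_5, k_5) = 0xDAD0

0xDAD0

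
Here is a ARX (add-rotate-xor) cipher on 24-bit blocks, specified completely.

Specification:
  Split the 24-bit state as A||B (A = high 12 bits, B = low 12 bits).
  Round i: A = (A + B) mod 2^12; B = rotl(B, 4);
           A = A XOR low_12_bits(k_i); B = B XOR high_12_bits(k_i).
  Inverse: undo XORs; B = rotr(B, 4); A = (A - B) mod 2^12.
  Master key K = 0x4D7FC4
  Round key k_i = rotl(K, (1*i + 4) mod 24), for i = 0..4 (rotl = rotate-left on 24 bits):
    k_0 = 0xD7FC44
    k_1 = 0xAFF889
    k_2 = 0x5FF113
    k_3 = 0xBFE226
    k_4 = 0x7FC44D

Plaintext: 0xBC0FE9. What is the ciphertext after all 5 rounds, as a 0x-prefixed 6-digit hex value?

s_0 = plaintext = 0xBC0FE9
s_1 = Round(s_0, k_0) = 0x7ED3E0
s_2 = Round(s_1, k_1) = 0x3444FC
s_3 = Round(s_2, k_2) = 0x953A3B
s_4 = Round(s_3, k_3) = 0x1A8844
s_5 = Round(s_4, k_4) = 0xDA13B4

0xDA13B4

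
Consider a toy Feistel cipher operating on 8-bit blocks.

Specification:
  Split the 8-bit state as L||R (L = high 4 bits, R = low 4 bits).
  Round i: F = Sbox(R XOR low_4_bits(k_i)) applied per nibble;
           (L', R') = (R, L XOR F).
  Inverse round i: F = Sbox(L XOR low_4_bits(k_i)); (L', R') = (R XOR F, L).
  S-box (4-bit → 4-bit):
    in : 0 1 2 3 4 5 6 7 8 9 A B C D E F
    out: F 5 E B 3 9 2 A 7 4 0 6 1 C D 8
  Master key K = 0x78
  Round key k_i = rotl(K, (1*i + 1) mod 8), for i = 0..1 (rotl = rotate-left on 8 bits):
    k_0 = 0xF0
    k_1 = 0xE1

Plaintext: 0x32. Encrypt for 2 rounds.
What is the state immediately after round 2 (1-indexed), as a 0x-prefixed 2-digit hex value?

0xD3

s_0 = plaintext = 0x32
s_1 = Round(s_0, k_0) = 0x2D
s_2 = Round(s_1, k_1) = 0xD3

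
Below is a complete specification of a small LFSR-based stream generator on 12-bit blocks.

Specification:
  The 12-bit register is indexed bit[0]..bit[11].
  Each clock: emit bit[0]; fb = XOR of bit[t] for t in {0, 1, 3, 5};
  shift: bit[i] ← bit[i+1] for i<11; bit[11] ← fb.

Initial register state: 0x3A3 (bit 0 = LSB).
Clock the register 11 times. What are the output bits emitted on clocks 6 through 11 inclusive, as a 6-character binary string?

reg_0 = 0x3A3
clock 1: out=1, reg = 0x9D1
clock 2: out=1, reg = 0xCE8
clock 3: out=0, reg = 0x674
clock 4: out=0, reg = 0xB3A
clock 5: out=0, reg = 0xD9D
clock 6: out=1, reg = 0x6CE
clock 7: out=0, reg = 0x367
clock 8: out=1, reg = 0x9B3
clock 9: out=1, reg = 0xCD9
clock 10: out=1, reg = 0x66C
clock 11: out=0, reg = 0x336

101110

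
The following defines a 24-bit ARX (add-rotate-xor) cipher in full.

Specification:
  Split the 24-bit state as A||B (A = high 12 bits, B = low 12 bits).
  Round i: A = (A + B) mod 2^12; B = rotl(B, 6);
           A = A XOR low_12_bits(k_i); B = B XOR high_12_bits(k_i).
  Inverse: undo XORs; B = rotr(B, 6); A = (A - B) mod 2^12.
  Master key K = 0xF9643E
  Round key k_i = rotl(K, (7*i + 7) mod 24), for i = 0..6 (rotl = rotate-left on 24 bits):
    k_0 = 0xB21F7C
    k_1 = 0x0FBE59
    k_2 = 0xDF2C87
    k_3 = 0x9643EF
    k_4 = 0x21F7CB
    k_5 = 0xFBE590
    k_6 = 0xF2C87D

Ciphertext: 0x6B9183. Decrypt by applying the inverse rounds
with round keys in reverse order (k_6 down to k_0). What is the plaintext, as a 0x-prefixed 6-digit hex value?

0x27DEC8

s_0 = ciphertext = 0x6B9183
s_1 = InvRound(s_0, k_6) = 0x2CABFA
s_2 = InvRound(s_1, k_5) = 0x649111
s_3 = InvRound(s_2, k_4) = 0xDF638C
s_4 = InvRound(s_3, k_3) = 0x3EEA2B
s_5 = InvRound(s_4, k_2) = 0x90A65F
s_6 = InvRound(s_5, k_1) = 0xE3991A
s_7 = InvRound(s_6, k_0) = 0x27DEC8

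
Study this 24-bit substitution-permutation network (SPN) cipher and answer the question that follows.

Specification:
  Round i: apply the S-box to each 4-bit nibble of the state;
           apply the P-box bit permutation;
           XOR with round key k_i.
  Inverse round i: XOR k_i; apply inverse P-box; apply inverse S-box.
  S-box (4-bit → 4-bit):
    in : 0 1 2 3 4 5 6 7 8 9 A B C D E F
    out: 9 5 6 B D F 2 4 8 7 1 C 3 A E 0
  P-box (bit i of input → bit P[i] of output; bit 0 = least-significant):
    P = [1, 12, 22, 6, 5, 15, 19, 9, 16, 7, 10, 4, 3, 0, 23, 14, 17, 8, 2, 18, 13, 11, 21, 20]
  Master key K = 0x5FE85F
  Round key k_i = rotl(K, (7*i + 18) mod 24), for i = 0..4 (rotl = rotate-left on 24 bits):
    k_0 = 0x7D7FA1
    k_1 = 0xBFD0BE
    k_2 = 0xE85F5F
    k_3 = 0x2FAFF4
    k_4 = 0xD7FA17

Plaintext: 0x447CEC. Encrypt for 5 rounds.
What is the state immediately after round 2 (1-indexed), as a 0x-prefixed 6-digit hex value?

s_0 = plaintext = 0x447CEC
s_1 = Round(s_0, k_0) = 0xC2CD27
s_2 = Round(s_1, k_1) = 0xF77923
s_3 = Round(s_2, k_2) = 0x61CB99
s_4 = Round(s_3, k_3) = 0x6533CB
s_5 = Round(s_4, k_4) = 0x9033EA

0xF77923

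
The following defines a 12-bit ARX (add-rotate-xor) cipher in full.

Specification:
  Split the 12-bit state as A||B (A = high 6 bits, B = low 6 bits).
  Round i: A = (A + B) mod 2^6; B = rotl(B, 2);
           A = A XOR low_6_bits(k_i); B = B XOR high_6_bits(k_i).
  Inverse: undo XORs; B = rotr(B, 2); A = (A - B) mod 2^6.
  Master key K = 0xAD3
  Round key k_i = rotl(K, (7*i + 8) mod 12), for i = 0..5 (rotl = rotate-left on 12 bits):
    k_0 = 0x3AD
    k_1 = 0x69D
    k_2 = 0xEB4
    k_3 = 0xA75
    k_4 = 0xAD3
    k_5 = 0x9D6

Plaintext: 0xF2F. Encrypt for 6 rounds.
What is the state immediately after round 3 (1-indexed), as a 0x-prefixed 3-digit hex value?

0xC1F

s_0 = plaintext = 0xF2F
s_1 = Round(s_0, k_0) = 0x1B0
s_2 = Round(s_1, k_1) = 0xAD9
s_3 = Round(s_2, k_2) = 0xC1F
s_4 = Round(s_3, k_3) = 0xE94
s_5 = Round(s_4, k_4) = 0x77A
s_6 = Round(s_5, k_5) = 0x04C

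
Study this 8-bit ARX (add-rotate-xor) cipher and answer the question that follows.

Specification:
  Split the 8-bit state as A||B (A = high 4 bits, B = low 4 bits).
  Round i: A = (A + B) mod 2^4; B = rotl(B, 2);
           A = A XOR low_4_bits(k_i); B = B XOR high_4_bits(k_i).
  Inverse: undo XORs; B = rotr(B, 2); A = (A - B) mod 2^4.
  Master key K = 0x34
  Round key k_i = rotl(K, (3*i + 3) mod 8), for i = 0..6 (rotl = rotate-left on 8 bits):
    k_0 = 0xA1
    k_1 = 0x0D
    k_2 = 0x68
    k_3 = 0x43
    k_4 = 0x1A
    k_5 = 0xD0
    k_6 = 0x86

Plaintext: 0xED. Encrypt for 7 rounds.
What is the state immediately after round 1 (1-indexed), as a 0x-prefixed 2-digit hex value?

s_0 = plaintext = 0xED
s_1 = Round(s_0, k_0) = 0xAD
s_2 = Round(s_1, k_1) = 0xA7
s_3 = Round(s_2, k_2) = 0x9B
s_4 = Round(s_3, k_3) = 0x7A
s_5 = Round(s_4, k_4) = 0xBB
s_6 = Round(s_5, k_5) = 0x63
s_7 = Round(s_6, k_6) = 0xF4

0xAD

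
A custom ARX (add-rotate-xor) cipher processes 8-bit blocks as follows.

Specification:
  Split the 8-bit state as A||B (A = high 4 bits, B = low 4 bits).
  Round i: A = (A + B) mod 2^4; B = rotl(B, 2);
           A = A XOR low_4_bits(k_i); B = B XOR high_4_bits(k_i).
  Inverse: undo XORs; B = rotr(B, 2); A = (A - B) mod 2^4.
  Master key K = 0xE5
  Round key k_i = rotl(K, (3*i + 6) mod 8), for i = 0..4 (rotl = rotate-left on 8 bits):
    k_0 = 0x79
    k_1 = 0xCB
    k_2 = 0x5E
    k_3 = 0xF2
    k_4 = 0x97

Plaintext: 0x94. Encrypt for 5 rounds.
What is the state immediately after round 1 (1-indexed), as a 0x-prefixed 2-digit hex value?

s_0 = plaintext = 0x94
s_1 = Round(s_0, k_0) = 0x46
s_2 = Round(s_1, k_1) = 0x15
s_3 = Round(s_2, k_2) = 0x80
s_4 = Round(s_3, k_3) = 0xAF
s_5 = Round(s_4, k_4) = 0xE6

0x46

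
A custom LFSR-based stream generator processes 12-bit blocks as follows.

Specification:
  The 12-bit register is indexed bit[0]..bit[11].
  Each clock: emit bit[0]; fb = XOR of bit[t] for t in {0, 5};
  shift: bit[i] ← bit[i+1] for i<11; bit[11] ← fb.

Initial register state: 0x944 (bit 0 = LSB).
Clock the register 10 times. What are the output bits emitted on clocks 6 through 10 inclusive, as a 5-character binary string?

reg_0 = 0x944
clock 1: out=0, reg = 0x4A2
clock 2: out=0, reg = 0xA51
clock 3: out=1, reg = 0xD28
clock 4: out=0, reg = 0xE94
clock 5: out=0, reg = 0x74A
clock 6: out=0, reg = 0x3A5
clock 7: out=1, reg = 0x1D2
clock 8: out=0, reg = 0x0E9
clock 9: out=1, reg = 0x074
clock 10: out=0, reg = 0x83A

01010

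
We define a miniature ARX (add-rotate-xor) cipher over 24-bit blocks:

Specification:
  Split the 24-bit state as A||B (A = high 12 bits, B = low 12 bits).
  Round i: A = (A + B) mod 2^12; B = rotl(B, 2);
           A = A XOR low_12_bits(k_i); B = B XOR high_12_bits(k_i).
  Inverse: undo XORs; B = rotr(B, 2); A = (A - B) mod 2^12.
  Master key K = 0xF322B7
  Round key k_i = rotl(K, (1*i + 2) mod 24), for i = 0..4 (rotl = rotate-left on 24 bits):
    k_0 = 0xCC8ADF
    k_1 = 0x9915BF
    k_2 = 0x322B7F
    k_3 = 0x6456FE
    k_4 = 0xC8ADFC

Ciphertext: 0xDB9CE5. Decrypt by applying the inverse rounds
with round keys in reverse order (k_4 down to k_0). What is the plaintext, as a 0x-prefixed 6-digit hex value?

s_0 = ciphertext = 0xDB9CE5
s_1 = InvRound(s_0, k_4) = 0x42AC1B
s_2 = InvRound(s_1, k_3) = 0x83DA97
s_3 = InvRound(s_2, k_2) = 0xCD566D
s_4 = InvRound(s_3, k_1) = 0x56B3FF
s_5 = InvRound(s_4, k_0) = 0xFE7FCD

0xFE7FCD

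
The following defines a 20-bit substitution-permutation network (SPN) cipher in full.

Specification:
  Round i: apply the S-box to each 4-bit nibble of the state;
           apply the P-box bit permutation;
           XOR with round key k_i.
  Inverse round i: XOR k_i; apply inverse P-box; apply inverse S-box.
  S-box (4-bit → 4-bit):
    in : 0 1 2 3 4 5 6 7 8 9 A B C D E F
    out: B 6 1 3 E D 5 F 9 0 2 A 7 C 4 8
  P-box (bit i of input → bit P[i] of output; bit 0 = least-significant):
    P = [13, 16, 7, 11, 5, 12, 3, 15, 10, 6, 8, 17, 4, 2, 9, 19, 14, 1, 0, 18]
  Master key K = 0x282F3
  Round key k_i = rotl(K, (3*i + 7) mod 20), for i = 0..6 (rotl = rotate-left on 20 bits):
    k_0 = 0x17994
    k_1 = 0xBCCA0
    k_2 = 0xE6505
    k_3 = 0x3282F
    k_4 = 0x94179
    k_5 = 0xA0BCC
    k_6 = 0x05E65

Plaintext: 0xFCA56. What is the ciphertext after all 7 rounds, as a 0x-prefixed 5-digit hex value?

0xF0F45

s_0 = plaintext = 0xFCA56
s_1 = Round(s_0, k_0) = 0x5DB68
s_2 = Round(s_1, k_1) = 0x5A6C9
s_3 = Round(s_2, k_2) = 0xA3028
s_4 = Round(s_3, k_3) = 0x10459
s_5 = Round(s_4, k_4) = 0x3C006
s_6 = Round(s_5, k_5) = 0x8FD3A
s_7 = Round(s_6, k_6) = 0xF0F45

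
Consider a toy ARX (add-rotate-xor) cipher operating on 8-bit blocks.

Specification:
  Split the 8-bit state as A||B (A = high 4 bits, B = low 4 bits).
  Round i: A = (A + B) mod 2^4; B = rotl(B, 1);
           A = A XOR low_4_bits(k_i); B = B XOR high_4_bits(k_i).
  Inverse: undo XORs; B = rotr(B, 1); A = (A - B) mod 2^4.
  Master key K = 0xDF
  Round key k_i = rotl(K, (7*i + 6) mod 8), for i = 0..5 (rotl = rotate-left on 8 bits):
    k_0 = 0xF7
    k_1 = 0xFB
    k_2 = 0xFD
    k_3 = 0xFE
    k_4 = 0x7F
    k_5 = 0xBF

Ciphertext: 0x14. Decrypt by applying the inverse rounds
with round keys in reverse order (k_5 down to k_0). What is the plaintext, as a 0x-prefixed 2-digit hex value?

0xE4

s_0 = ciphertext = 0x14
s_1 = InvRound(s_0, k_5) = 0xFF
s_2 = InvRound(s_1, k_4) = 0xC4
s_3 = InvRound(s_2, k_3) = 0x5D
s_4 = InvRound(s_3, k_2) = 0x71
s_5 = InvRound(s_4, k_1) = 0x57
s_6 = InvRound(s_5, k_0) = 0xE4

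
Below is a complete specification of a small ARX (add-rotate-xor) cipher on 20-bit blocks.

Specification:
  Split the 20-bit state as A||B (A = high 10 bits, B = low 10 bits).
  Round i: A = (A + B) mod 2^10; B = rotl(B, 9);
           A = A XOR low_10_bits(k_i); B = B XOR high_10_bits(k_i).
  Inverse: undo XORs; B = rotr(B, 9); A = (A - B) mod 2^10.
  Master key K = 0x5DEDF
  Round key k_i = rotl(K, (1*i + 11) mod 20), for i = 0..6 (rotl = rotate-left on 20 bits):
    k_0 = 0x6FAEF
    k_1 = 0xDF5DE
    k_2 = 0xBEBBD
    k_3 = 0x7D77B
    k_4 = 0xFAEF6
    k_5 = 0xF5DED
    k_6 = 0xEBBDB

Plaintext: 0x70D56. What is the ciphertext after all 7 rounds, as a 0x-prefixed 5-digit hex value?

s_0 = plaintext = 0x70D56
s_1 = Round(s_0, k_0) = 0x7D915
s_2 = Round(s_1, k_1) = 0xB55F7
s_3 = Round(s_2, k_2) = 0xDC401
s_4 = Round(s_3, k_3) = 0x027F5
s_5 = Round(s_4, k_4) = 0x42011
s_6 = Round(s_5, k_5) = 0x3D1DF
s_7 = Round(s_6, k_6) = 0x42141

0x42141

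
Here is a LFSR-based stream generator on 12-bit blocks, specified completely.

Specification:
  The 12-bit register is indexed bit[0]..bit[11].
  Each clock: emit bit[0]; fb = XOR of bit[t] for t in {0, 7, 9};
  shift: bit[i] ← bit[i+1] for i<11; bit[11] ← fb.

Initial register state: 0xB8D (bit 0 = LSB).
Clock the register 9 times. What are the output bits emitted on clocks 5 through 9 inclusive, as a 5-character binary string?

00011

reg_0 = 0xB8D
clock 1: out=1, reg = 0xDC6
clock 2: out=0, reg = 0xEE3
clock 3: out=1, reg = 0xF71
clock 4: out=1, reg = 0x7B8
clock 5: out=0, reg = 0x3DC
clock 6: out=0, reg = 0x1EE
clock 7: out=0, reg = 0x8F7
clock 8: out=1, reg = 0x47B
clock 9: out=1, reg = 0xA3D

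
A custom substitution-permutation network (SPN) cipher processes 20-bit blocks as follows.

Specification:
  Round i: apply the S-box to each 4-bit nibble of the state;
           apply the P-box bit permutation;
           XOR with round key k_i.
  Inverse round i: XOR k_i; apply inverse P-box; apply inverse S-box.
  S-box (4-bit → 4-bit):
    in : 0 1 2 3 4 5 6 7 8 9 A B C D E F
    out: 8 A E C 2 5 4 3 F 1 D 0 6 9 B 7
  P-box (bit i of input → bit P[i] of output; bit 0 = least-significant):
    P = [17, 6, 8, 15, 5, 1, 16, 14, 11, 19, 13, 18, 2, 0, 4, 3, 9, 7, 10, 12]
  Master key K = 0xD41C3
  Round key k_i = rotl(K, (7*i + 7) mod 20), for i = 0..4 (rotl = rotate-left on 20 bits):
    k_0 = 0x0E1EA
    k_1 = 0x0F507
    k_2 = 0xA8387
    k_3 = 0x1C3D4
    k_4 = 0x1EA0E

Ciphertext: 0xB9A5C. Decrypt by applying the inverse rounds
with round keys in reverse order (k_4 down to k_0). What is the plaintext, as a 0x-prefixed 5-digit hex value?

s_0 = ciphertext = 0xB9A5C
s_1 = InvRound(s_0, k_4) = 0x06C17
s_2 = InvRound(s_1, k_3) = 0xF45C2
s_3 = InvRound(s_2, k_2) = 0x57031
s_4 = InvRound(s_3, k_1) = 0x650F3
s_5 = InvRound(s_4, k_0) = 0x023BA

0x023BA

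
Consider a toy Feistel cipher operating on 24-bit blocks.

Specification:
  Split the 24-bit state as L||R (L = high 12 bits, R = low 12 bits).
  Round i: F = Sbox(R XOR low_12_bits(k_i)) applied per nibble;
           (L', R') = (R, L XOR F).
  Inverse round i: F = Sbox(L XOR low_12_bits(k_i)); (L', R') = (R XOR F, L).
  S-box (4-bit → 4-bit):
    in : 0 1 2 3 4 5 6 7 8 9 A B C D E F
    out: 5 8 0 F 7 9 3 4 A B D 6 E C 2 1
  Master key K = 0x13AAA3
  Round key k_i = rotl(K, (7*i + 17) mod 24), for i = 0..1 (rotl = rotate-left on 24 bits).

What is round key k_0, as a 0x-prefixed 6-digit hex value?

K = 0x13AAA3
k_0 = rotl(K, (7*0+17) mod 24) = rotl(K, 17) = 0x462755

0x462755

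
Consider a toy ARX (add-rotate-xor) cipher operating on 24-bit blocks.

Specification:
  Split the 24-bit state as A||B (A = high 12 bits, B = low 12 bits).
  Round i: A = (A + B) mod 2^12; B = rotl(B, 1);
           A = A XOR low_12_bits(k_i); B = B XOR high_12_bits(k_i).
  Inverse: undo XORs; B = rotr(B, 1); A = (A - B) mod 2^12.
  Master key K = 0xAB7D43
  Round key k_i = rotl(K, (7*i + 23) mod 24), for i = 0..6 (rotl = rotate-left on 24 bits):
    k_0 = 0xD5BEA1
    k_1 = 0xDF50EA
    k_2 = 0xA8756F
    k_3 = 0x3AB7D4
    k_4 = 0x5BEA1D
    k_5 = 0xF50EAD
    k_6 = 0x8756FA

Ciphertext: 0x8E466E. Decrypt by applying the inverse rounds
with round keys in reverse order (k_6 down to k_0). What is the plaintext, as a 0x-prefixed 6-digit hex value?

0xDDE5D6

s_0 = ciphertext = 0x8E466E
s_1 = InvRound(s_0, k_6) = 0xF11F0D
s_2 = InvRound(s_1, k_5) = 0x98E82E
s_3 = InvRound(s_2, k_4) = 0xCCB6C8
s_4 = InvRound(s_3, k_3) = 0x06EAB1
s_5 = InvRound(s_4, k_2) = 0x4E601B
s_6 = InvRound(s_5, k_1) = 0xD156F7
s_7 = InvRound(s_6, k_0) = 0xDDE5D6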